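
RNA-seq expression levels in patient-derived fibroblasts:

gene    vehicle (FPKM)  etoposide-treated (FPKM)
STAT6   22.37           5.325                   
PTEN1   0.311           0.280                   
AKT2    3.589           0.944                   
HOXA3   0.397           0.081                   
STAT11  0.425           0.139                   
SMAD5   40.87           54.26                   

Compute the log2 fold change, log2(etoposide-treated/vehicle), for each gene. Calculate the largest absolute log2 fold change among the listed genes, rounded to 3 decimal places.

log2(5.325/22.37) = -2.071  (STAT6)
log2(0.280/0.311) = -0.151  (PTEN1)
log2(0.944/3.589) = -1.927  (AKT2)
log2(0.081/0.397) = -2.293  (HOXA3)
log2(0.139/0.425) = -1.612  (STAT11)
log2(54.26/40.87) = 0.409  (SMAD5)
The largest magnitude belongs to HOXA3.

2.293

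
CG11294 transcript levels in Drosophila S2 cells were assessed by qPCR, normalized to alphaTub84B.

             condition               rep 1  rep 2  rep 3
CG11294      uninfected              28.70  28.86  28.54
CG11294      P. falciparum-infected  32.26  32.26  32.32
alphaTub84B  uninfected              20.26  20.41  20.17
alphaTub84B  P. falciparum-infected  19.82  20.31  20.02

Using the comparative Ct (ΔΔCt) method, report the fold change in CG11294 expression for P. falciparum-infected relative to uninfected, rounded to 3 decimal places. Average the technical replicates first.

0.071

Mean Ct: CG11294 uninfected 28.700; CG11294 P. falciparum-infected 32.280; alphaTub84B uninfected 20.280; alphaTub84B P. falciparum-infected 20.050
ΔCt(uninfected) = 28.700 − 20.280 = 8.420
ΔCt(P. falciparum-infected) = 32.280 − 20.050 = 12.230
ΔΔCt = 12.230 − 8.420 = 3.810
Fold change = 2^(−3.810) = 0.0713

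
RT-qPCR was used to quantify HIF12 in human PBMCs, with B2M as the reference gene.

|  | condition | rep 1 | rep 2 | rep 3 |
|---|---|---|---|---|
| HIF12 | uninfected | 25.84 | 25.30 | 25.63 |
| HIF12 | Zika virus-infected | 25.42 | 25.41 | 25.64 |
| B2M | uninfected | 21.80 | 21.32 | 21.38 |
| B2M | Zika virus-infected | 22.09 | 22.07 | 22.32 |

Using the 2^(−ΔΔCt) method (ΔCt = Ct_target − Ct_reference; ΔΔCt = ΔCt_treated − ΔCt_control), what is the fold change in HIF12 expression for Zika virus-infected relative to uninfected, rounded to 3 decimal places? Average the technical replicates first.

1.693

Mean Ct: HIF12 uninfected 25.590; HIF12 Zika virus-infected 25.490; B2M uninfected 21.500; B2M Zika virus-infected 22.160
ΔCt(uninfected) = 25.590 − 21.500 = 4.090
ΔCt(Zika virus-infected) = 25.490 − 22.160 = 3.330
ΔΔCt = 3.330 − 4.090 = -0.760
Fold change = 2^(−(-0.760)) = 2^0.760 = 1.6935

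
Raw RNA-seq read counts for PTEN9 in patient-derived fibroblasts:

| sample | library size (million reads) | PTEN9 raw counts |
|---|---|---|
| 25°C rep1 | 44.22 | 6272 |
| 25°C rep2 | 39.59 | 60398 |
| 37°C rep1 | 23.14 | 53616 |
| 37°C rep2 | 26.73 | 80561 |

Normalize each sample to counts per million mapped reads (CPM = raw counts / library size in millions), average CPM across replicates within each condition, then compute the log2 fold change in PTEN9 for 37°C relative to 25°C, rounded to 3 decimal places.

1.677

CPM(25°C rep1) = 6272 / 44.22 = 141.8363
CPM(25°C rep2) = 60398 / 39.59 = 1525.5873
CPM(37°C rep1) = 53616 / 23.14 = 2317.0268
CPM(37°C rep2) = 80561 / 26.73 = 3013.8795
mean CPM(25°C) = 833.7118; mean CPM(37°C) = 2665.4532
Fold change = 2665.4532 / 833.7118 = 3.19709
log2(3.19709) = 1.6768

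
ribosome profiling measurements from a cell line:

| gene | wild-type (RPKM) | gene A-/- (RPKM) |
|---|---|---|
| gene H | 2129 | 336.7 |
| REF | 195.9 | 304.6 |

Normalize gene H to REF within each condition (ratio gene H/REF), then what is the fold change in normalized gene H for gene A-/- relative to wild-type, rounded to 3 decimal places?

0.102

gene H/REF (wild-type) = 2129 / 195.9 = 10.868
gene H/REF (gene A-/-) = 336.7 / 304.6 = 1.1054
Fold change = 1.1054 / 10.868 = 0.1017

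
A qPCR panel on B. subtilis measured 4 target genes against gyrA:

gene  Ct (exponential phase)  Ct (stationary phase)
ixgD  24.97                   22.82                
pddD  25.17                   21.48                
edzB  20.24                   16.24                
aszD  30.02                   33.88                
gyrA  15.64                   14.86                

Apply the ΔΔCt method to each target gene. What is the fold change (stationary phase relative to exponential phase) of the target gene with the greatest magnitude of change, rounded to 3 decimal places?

ixgD: ΔΔCt = (22.82−14.86) − (24.97−15.64) = 7.96 − 9.33 = -1.37; fold change = 2^1.37 = 2.585
pddD: ΔΔCt = (21.48−14.86) − (25.17−15.64) = 6.62 − 9.53 = -2.91; fold change = 2^2.91 = 7.516
edzB: ΔΔCt = (16.24−14.86) − (20.24−15.64) = 1.38 − 4.60 = -3.22; fold change = 2^3.22 = 9.318
aszD: ΔΔCt = (33.88−14.86) − (30.02−15.64) = 19.02 − 14.38 = 4.64; fold change = 2^-4.64 = 0.040
aszD has the largest |ΔΔCt| = 4.64.

0.040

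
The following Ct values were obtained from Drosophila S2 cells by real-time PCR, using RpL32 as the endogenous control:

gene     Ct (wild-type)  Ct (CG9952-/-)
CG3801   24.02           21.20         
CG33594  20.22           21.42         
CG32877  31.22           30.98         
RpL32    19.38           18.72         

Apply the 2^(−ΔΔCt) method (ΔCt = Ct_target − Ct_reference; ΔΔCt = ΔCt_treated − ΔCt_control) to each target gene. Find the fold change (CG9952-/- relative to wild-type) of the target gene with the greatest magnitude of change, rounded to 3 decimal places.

CG3801: ΔΔCt = (21.20−18.72) − (24.02−19.38) = 2.48 − 4.64 = -2.16; fold change = 2^2.16 = 4.469
CG33594: ΔΔCt = (21.42−18.72) − (20.22−19.38) = 2.70 − 0.84 = 1.86; fold change = 2^-1.86 = 0.275
CG32877: ΔΔCt = (30.98−18.72) − (31.22−19.38) = 12.26 − 11.84 = 0.42; fold change = 2^-0.42 = 0.747
CG3801 has the largest |ΔΔCt| = 2.16.

4.469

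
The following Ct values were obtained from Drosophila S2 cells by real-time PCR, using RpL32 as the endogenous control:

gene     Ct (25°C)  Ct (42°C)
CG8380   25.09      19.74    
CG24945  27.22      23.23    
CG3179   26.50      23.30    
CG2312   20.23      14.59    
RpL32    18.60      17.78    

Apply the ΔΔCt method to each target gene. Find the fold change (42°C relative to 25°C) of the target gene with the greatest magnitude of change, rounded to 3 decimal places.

28.246

CG8380: ΔΔCt = (19.74−17.78) − (25.09−18.60) = 1.96 − 6.49 = -4.53; fold change = 2^4.53 = 23.103
CG24945: ΔΔCt = (23.23−17.78) − (27.22−18.60) = 5.45 − 8.62 = -3.17; fold change = 2^3.17 = 9.000
CG3179: ΔΔCt = (23.30−17.78) − (26.50−18.60) = 5.52 − 7.90 = -2.38; fold change = 2^2.38 = 5.205
CG2312: ΔΔCt = (14.59−17.78) − (20.23−18.60) = -3.19 − 1.63 = -4.82; fold change = 2^4.82 = 28.246
CG2312 has the largest |ΔΔCt| = 4.82.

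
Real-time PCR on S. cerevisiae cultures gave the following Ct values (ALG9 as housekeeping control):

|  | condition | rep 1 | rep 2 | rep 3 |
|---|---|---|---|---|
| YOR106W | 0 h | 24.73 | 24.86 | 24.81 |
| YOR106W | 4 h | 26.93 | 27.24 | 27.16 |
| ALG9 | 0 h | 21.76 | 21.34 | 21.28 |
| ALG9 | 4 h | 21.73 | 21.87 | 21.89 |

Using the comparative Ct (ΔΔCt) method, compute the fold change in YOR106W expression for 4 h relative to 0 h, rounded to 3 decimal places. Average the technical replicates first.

0.261

Mean Ct: YOR106W 0 h 24.800; YOR106W 4 h 27.110; ALG9 0 h 21.460; ALG9 4 h 21.830
ΔCt(0 h) = 24.800 − 21.460 = 3.340
ΔCt(4 h) = 27.110 − 21.830 = 5.280
ΔΔCt = 5.280 − 3.340 = 1.940
Fold change = 2^(−1.940) = 0.2606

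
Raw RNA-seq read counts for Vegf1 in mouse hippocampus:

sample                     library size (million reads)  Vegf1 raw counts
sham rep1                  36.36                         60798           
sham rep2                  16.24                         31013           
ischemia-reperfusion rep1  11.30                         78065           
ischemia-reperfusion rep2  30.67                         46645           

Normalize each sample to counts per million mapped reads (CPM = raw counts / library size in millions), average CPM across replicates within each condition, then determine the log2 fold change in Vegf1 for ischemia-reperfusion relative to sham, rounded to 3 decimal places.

CPM(sham rep1) = 60798 / 36.36 = 1672.1122
CPM(sham rep2) = 31013 / 16.24 = 1909.6675
CPM(ischemia-reperfusion rep1) = 78065 / 11.30 = 6908.4071
CPM(ischemia-reperfusion rep2) = 46645 / 30.67 = 1520.8673
mean CPM(sham) = 1790.8898; mean CPM(ischemia-reperfusion) = 4214.6372
Fold change = 4214.6372 / 1790.8898 = 2.35338
log2(2.35338) = 1.2347

1.235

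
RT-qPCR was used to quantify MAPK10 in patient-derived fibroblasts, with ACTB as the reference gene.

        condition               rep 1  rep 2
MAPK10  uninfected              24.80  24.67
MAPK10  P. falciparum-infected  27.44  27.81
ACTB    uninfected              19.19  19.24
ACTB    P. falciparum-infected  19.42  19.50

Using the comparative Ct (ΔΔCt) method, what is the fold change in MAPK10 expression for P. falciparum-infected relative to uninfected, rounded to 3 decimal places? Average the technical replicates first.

0.160

Mean Ct: MAPK10 uninfected 24.735; MAPK10 P. falciparum-infected 27.625; ACTB uninfected 19.215; ACTB P. falciparum-infected 19.460
ΔCt(uninfected) = 24.735 − 19.215 = 5.520
ΔCt(P. falciparum-infected) = 27.625 − 19.460 = 8.165
ΔΔCt = 8.165 − 5.520 = 2.645
Fold change = 2^(−2.645) = 0.1599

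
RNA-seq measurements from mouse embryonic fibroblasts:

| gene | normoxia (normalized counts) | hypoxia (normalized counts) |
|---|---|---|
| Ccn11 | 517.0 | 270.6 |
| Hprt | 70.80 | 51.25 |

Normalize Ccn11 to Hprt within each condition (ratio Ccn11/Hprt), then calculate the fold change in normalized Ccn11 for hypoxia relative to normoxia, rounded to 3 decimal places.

0.723

Ccn11/Hprt (normoxia) = 517.0 / 70.80 = 7.3023
Ccn11/Hprt (hypoxia) = 270.6 / 51.25 = 5.28
Fold change = 5.28 / 7.3023 = 0.7231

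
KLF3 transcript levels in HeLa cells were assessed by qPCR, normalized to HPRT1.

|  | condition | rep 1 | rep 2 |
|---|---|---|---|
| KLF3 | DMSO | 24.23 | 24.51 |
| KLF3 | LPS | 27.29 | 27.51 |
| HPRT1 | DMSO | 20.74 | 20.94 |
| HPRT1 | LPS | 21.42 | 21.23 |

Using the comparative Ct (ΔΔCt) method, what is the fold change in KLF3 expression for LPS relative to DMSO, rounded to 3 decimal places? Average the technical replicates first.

Mean Ct: KLF3 DMSO 24.370; KLF3 LPS 27.400; HPRT1 DMSO 20.840; HPRT1 LPS 21.325
ΔCt(DMSO) = 24.370 − 20.840 = 3.530
ΔCt(LPS) = 27.400 − 21.325 = 6.075
ΔΔCt = 6.075 − 3.530 = 2.545
Fold change = 2^(−2.545) = 0.1713

0.171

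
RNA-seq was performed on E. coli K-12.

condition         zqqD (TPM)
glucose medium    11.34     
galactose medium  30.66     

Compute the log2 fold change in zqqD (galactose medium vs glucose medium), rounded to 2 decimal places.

Fold change = 30.66 / 11.34 = 2.7037
log2(2.7037) = 1.435

1.43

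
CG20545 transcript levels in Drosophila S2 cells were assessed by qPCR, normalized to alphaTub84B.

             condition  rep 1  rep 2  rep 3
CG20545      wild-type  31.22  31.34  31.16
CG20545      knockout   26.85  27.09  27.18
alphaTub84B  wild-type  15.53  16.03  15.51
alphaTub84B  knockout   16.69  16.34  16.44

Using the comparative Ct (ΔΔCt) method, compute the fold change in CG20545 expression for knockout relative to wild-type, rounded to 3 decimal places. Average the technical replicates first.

32.000

Mean Ct: CG20545 wild-type 31.240; CG20545 knockout 27.040; alphaTub84B wild-type 15.690; alphaTub84B knockout 16.490
ΔCt(wild-type) = 31.240 − 15.690 = 15.550
ΔCt(knockout) = 27.040 − 16.490 = 10.550
ΔΔCt = 10.550 − 15.550 = -5.000
Fold change = 2^(−(-5.000)) = 2^5.000 = 32.0000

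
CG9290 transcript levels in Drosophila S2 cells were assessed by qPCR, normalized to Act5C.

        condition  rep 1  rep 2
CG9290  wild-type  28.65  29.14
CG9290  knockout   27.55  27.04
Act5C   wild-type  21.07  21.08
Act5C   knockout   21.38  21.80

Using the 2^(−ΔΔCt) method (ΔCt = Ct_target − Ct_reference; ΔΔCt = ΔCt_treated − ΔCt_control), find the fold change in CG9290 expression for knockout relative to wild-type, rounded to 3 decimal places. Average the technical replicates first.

Mean Ct: CG9290 wild-type 28.895; CG9290 knockout 27.295; Act5C wild-type 21.075; Act5C knockout 21.590
ΔCt(wild-type) = 28.895 − 21.075 = 7.820
ΔCt(knockout) = 27.295 − 21.590 = 5.705
ΔΔCt = 5.705 − 7.820 = -2.115
Fold change = 2^(−(-2.115)) = 2^2.115 = 4.3319

4.332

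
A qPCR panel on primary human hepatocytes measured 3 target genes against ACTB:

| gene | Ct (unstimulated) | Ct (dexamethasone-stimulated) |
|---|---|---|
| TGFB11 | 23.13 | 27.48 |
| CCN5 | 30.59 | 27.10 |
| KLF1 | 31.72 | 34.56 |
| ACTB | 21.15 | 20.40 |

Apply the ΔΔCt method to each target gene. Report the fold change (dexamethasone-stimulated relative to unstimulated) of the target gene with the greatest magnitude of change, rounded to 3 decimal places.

0.029

TGFB11: ΔΔCt = (27.48−20.40) − (23.13−21.15) = 7.08 − 1.98 = 5.10; fold change = 2^-5.10 = 0.029
CCN5: ΔΔCt = (27.10−20.40) − (30.59−21.15) = 6.70 − 9.44 = -2.74; fold change = 2^2.74 = 6.681
KLF1: ΔΔCt = (34.56−20.40) − (31.72−21.15) = 14.16 − 10.57 = 3.59; fold change = 2^-3.59 = 0.083
TGFB11 has the largest |ΔΔCt| = 5.10.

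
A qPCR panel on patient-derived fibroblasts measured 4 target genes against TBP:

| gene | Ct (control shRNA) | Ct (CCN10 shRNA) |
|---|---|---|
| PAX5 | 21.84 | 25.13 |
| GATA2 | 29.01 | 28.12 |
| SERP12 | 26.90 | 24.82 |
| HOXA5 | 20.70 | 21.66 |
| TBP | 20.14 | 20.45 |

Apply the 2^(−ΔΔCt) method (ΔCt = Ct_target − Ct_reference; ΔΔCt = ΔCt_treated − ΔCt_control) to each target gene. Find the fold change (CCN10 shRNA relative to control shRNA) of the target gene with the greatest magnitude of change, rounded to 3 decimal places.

PAX5: ΔΔCt = (25.13−20.45) − (21.84−20.14) = 4.68 − 1.70 = 2.98; fold change = 2^-2.98 = 0.127
GATA2: ΔΔCt = (28.12−20.45) − (29.01−20.14) = 7.67 − 8.87 = -1.20; fold change = 2^1.20 = 2.297
SERP12: ΔΔCt = (24.82−20.45) − (26.90−20.14) = 4.37 − 6.76 = -2.39; fold change = 2^2.39 = 5.242
HOXA5: ΔΔCt = (21.66−20.45) − (20.70−20.14) = 1.21 − 0.56 = 0.65; fold change = 2^-0.65 = 0.637
PAX5 has the largest |ΔΔCt| = 2.98.

0.127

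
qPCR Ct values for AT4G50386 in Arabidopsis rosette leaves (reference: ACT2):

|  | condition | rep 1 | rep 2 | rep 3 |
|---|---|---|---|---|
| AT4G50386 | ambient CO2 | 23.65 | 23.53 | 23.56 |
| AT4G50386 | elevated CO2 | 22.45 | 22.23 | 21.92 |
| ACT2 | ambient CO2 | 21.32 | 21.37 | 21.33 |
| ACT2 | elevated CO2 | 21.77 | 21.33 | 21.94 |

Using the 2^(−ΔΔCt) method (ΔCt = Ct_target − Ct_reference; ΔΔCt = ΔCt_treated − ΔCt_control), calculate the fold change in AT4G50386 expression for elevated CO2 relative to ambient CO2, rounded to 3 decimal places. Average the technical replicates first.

3.294

Mean Ct: AT4G50386 ambient CO2 23.580; AT4G50386 elevated CO2 22.200; ACT2 ambient CO2 21.340; ACT2 elevated CO2 21.680
ΔCt(ambient CO2) = 23.580 − 21.340 = 2.240
ΔCt(elevated CO2) = 22.200 − 21.680 = 0.520
ΔΔCt = 0.520 − 2.240 = -1.720
Fold change = 2^(−(-1.720)) = 2^1.720 = 3.2944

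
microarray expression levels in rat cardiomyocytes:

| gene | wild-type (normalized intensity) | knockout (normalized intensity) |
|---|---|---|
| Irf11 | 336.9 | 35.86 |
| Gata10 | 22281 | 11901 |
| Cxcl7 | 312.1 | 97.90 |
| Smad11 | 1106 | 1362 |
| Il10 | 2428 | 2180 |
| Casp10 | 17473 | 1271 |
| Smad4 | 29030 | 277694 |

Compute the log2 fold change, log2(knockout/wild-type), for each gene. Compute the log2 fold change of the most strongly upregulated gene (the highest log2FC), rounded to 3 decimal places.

log2(35.86/336.9) = -3.232  (Irf11)
log2(11901/22281) = -0.905  (Gata10)
log2(97.90/312.1) = -1.673  (Cxcl7)
log2(1362/1106) = 0.300  (Smad11)
log2(2180/2428) = -0.155  (Il10)
log2(1271/17473) = -3.781  (Casp10)
log2(277694/29030) = 3.258  (Smad4)
Smad4 is most strongly upregulated.

3.258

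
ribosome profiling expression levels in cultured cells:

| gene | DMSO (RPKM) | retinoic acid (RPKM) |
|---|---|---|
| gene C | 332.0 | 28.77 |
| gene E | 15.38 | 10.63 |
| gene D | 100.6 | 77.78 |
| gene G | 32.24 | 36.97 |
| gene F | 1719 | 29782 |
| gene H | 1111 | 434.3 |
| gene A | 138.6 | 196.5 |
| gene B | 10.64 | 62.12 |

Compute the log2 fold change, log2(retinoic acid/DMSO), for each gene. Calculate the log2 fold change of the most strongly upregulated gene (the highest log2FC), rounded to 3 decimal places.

4.115

log2(28.77/332.0) = -3.529  (gene C)
log2(10.63/15.38) = -0.533  (gene E)
log2(77.78/100.6) = -0.371  (gene D)
log2(36.97/32.24) = 0.198  (gene G)
log2(29782/1719) = 4.115  (gene F)
log2(434.3/1111) = -1.355  (gene H)
log2(196.5/138.6) = 0.504  (gene A)
log2(62.12/10.64) = 2.546  (gene B)
gene F is most strongly upregulated.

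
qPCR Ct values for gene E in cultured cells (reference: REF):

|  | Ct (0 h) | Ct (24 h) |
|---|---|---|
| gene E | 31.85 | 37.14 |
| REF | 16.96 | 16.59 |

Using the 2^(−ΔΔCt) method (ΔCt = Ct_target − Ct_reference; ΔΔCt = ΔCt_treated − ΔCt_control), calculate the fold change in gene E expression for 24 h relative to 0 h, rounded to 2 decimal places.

ΔCt(0 h) = 31.850 − 16.960 = 14.890
ΔCt(24 h) = 37.140 − 16.590 = 20.550
ΔΔCt = 20.550 − 14.890 = 5.660
Fold change = 2^(−5.660) = 0.020

0.02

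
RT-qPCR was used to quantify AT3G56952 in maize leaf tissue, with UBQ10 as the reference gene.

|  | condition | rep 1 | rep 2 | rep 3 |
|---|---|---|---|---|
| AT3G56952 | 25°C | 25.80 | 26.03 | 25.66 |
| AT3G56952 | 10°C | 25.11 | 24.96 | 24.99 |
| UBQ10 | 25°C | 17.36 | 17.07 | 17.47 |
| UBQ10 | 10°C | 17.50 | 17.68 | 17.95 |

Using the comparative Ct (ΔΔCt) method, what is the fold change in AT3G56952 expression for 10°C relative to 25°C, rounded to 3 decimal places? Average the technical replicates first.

Mean Ct: AT3G56952 25°C 25.830; AT3G56952 10°C 25.020; UBQ10 25°C 17.300; UBQ10 10°C 17.710
ΔCt(25°C) = 25.830 − 17.300 = 8.530
ΔCt(10°C) = 25.020 − 17.710 = 7.310
ΔΔCt = 7.310 − 8.530 = -1.220
Fold change = 2^(−(-1.220)) = 2^1.220 = 2.3295

2.329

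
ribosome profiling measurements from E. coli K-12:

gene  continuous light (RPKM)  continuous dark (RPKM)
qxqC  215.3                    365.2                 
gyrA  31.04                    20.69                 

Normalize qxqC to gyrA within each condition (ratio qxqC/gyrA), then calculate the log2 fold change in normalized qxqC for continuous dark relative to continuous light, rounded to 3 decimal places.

1.348

qxqC/gyrA (continuous light) = 215.3 / 31.04 = 6.9362
qxqC/gyrA (continuous dark) = 365.2 / 20.69 = 17.651
Fold change = 17.651 / 6.9362 = 2.5448
log2(2.5448) = 1.3475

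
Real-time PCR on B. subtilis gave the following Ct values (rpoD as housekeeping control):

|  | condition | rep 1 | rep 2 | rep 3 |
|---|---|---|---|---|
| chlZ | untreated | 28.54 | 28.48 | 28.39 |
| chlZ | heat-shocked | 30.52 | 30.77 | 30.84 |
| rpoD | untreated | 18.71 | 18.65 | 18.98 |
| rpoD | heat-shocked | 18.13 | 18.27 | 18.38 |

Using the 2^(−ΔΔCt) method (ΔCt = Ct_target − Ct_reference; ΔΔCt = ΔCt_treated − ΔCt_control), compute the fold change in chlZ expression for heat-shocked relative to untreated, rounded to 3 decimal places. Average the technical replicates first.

Mean Ct: chlZ untreated 28.470; chlZ heat-shocked 30.710; rpoD untreated 18.780; rpoD heat-shocked 18.260
ΔCt(untreated) = 28.470 − 18.780 = 9.690
ΔCt(heat-shocked) = 30.710 − 18.260 = 12.450
ΔΔCt = 12.450 − 9.690 = 2.760
Fold change = 2^(−2.760) = 0.1476

0.148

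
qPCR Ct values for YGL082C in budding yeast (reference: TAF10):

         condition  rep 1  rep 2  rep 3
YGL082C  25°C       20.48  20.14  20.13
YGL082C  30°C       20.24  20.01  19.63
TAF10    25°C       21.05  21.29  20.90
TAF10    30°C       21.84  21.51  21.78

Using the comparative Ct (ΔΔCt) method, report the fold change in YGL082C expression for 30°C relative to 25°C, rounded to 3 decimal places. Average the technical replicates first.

Mean Ct: YGL082C 25°C 20.250; YGL082C 30°C 19.960; TAF10 25°C 21.080; TAF10 30°C 21.710
ΔCt(25°C) = 20.250 − 21.080 = -0.830
ΔCt(30°C) = 19.960 − 21.710 = -1.750
ΔΔCt = -1.750 − (-0.830) = -0.920
Fold change = 2^(−(-0.920)) = 2^0.920 = 1.8921

1.892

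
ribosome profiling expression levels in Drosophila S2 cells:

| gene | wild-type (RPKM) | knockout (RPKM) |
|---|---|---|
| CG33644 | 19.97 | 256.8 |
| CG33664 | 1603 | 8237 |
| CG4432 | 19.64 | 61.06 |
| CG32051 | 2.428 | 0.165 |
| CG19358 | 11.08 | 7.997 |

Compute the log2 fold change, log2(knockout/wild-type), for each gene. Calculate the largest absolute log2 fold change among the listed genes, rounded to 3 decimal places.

log2(256.8/19.97) = 3.685  (CG33644)
log2(8237/1603) = 2.361  (CG33664)
log2(61.06/19.64) = 1.636  (CG4432)
log2(0.165/2.428) = -3.879  (CG32051)
log2(7.997/11.08) = -0.470  (CG19358)
The largest magnitude belongs to CG32051.

3.879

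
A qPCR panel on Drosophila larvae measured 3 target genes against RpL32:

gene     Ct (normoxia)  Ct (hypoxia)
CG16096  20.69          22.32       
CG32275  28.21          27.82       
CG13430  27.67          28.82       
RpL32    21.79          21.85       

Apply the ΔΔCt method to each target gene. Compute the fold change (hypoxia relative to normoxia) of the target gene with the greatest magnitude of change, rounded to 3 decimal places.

CG16096: ΔΔCt = (22.32−21.85) − (20.69−21.79) = 0.47 − (-1.10) = 1.57; fold change = 2^-1.57 = 0.337
CG32275: ΔΔCt = (27.82−21.85) − (28.21−21.79) = 5.97 − 6.42 = -0.45; fold change = 2^0.45 = 1.366
CG13430: ΔΔCt = (28.82−21.85) − (27.67−21.79) = 6.97 − 5.88 = 1.09; fold change = 2^-1.09 = 0.470
CG16096 has the largest |ΔΔCt| = 1.57.

0.337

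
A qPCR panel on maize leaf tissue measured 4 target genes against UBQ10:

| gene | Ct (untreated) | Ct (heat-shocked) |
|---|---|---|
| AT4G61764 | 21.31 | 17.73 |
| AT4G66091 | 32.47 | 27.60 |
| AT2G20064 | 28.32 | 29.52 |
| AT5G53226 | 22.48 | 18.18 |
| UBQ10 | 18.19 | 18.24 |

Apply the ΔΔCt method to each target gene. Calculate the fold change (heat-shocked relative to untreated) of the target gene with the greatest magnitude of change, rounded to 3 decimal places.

AT4G61764: ΔΔCt = (17.73−18.24) − (21.31−18.19) = -0.51 − 3.12 = -3.63; fold change = 2^3.63 = 12.381
AT4G66091: ΔΔCt = (27.60−18.24) − (32.47−18.19) = 9.36 − 14.28 = -4.92; fold change = 2^4.92 = 30.274
AT2G20064: ΔΔCt = (29.52−18.24) − (28.32−18.19) = 11.28 − 10.13 = 1.15; fold change = 2^-1.15 = 0.451
AT5G53226: ΔΔCt = (18.18−18.24) − (22.48−18.19) = -0.06 − 4.29 = -4.35; fold change = 2^4.35 = 20.393
AT4G66091 has the largest |ΔΔCt| = 4.92.

30.274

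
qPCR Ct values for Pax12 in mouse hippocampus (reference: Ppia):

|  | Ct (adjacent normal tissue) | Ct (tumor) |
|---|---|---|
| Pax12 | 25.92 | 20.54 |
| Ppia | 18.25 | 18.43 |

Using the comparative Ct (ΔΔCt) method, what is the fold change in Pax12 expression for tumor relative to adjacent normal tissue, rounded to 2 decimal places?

47.18

ΔCt(adjacent normal tissue) = 25.920 − 18.250 = 7.670
ΔCt(tumor) = 20.540 − 18.430 = 2.110
ΔΔCt = 2.110 − 7.670 = -5.560
Fold change = 2^(−(-5.560)) = 2^5.560 = 47.177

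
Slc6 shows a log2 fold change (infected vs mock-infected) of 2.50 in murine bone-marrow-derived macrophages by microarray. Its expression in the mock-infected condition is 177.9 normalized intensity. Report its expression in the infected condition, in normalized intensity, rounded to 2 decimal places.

Fold change = 2^(2.50) = 5.6569
infected expression = 177.9 × 5.6569 = 1006.35

1006.35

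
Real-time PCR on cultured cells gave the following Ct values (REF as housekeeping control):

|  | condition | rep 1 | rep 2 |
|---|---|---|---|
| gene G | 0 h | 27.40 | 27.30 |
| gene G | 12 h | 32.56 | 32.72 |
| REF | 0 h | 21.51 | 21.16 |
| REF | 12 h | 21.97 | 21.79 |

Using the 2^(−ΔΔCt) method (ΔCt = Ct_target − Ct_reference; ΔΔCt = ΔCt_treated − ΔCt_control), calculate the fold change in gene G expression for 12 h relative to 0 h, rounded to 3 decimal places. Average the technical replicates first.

0.037

Mean Ct: gene G 0 h 27.350; gene G 12 h 32.640; REF 0 h 21.335; REF 12 h 21.880
ΔCt(0 h) = 27.350 − 21.335 = 6.015
ΔCt(12 h) = 32.640 − 21.880 = 10.760
ΔΔCt = 10.760 − 6.015 = 4.745
Fold change = 2^(−4.745) = 0.0373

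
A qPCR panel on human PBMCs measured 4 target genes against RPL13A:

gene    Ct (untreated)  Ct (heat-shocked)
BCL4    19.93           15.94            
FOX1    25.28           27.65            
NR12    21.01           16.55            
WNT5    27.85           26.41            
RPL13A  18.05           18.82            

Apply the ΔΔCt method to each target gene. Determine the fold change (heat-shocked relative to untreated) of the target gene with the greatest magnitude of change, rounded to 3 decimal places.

BCL4: ΔΔCt = (15.94−18.82) − (19.93−18.05) = -2.88 − 1.88 = -4.76; fold change = 2^4.76 = 27.096
FOX1: ΔΔCt = (27.65−18.82) − (25.28−18.05) = 8.83 − 7.23 = 1.60; fold change = 2^-1.60 = 0.330
NR12: ΔΔCt = (16.55−18.82) − (21.01−18.05) = -2.27 − 2.96 = -5.23; fold change = 2^5.23 = 37.531
WNT5: ΔΔCt = (26.41−18.82) − (27.85−18.05) = 7.59 − 9.80 = -2.21; fold change = 2^2.21 = 4.627
NR12 has the largest |ΔΔCt| = 5.23.

37.531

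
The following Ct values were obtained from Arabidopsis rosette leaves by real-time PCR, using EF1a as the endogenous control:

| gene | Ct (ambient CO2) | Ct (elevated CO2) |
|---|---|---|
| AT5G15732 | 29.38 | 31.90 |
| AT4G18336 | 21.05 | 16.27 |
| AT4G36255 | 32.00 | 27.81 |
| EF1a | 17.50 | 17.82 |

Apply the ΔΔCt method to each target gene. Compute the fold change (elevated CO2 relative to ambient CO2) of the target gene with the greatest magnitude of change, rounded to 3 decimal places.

34.297

AT5G15732: ΔΔCt = (31.90−17.82) − (29.38−17.50) = 14.08 − 11.88 = 2.20; fold change = 2^-2.20 = 0.218
AT4G18336: ΔΔCt = (16.27−17.82) − (21.05−17.50) = -1.55 − 3.55 = -5.10; fold change = 2^5.10 = 34.297
AT4G36255: ΔΔCt = (27.81−17.82) − (32.00−17.50) = 9.99 − 14.50 = -4.51; fold change = 2^4.51 = 22.785
AT4G18336 has the largest |ΔΔCt| = 5.10.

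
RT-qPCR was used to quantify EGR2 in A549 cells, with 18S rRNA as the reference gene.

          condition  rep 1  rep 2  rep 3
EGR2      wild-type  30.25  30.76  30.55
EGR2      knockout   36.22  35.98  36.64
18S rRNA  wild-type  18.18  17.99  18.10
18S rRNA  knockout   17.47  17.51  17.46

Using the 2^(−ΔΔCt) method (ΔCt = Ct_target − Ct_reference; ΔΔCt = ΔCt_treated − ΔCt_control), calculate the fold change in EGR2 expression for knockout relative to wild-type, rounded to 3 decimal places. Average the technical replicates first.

0.012

Mean Ct: EGR2 wild-type 30.520; EGR2 knockout 36.280; 18S rRNA wild-type 18.090; 18S rRNA knockout 17.480
ΔCt(wild-type) = 30.520 − 18.090 = 12.430
ΔCt(knockout) = 36.280 − 17.480 = 18.800
ΔΔCt = 18.800 − 12.430 = 6.370
Fold change = 2^(−6.370) = 0.0121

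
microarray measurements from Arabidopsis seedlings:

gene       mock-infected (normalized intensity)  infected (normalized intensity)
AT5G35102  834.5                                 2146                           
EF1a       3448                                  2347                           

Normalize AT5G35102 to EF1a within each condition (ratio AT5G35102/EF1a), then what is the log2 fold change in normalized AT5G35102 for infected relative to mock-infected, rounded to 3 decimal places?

AT5G35102/EF1a (mock-infected) = 834.5 / 3448 = 0.24202
AT5G35102/EF1a (infected) = 2146 / 2347 = 0.91436
Fold change = 0.91436 / 0.24202 = 3.7780
log2(3.7780) = 1.9176

1.918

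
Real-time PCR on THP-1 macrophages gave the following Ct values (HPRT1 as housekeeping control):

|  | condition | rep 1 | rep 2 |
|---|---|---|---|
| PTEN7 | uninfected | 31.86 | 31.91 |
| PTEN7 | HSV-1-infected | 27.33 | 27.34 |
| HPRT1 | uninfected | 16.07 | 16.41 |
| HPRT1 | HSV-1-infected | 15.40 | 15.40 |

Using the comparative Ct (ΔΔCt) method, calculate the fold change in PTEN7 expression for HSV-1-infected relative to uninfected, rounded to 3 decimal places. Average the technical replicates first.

13.086

Mean Ct: PTEN7 uninfected 31.885; PTEN7 HSV-1-infected 27.335; HPRT1 uninfected 16.240; HPRT1 HSV-1-infected 15.400
ΔCt(uninfected) = 31.885 − 16.240 = 15.645
ΔCt(HSV-1-infected) = 27.335 − 15.400 = 11.935
ΔΔCt = 11.935 − 15.645 = -3.710
Fold change = 2^(−(-3.710)) = 2^3.710 = 13.0864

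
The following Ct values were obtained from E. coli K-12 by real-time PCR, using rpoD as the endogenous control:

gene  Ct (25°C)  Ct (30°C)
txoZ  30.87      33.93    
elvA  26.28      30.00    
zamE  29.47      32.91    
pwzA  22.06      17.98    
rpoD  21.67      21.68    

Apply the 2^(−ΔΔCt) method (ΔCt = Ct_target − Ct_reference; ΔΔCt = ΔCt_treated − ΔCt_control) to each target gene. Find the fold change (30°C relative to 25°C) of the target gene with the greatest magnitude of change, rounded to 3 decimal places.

txoZ: ΔΔCt = (33.93−21.68) − (30.87−21.67) = 12.25 − 9.20 = 3.05; fold change = 2^-3.05 = 0.121
elvA: ΔΔCt = (30.00−21.68) − (26.28−21.67) = 8.32 − 4.61 = 3.71; fold change = 2^-3.71 = 0.076
zamE: ΔΔCt = (32.91−21.68) − (29.47−21.67) = 11.23 − 7.80 = 3.43; fold change = 2^-3.43 = 0.093
pwzA: ΔΔCt = (17.98−21.68) − (22.06−21.67) = -3.70 − 0.39 = -4.09; fold change = 2^4.09 = 17.030
pwzA has the largest |ΔΔCt| = 4.09.

17.030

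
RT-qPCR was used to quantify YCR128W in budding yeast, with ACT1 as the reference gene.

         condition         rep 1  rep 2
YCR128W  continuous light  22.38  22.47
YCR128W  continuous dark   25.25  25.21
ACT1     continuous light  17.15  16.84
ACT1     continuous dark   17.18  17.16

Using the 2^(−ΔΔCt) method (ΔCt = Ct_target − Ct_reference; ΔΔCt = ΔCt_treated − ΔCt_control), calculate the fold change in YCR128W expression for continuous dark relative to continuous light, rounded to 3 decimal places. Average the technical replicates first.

0.162

Mean Ct: YCR128W continuous light 22.425; YCR128W continuous dark 25.230; ACT1 continuous light 16.995; ACT1 continuous dark 17.170
ΔCt(continuous light) = 22.425 − 16.995 = 5.430
ΔCt(continuous dark) = 25.230 − 17.170 = 8.060
ΔΔCt = 8.060 − 5.430 = 2.630
Fold change = 2^(−2.630) = 0.1615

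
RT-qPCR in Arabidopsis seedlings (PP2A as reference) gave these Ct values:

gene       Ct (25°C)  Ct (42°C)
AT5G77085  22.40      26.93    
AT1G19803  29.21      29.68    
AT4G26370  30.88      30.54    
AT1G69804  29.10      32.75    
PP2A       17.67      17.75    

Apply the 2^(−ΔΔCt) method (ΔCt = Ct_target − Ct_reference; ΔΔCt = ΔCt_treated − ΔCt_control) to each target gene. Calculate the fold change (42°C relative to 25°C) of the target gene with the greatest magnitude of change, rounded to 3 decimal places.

0.046

AT5G77085: ΔΔCt = (26.93−17.75) − (22.40−17.67) = 9.18 − 4.73 = 4.45; fold change = 2^-4.45 = 0.046
AT1G19803: ΔΔCt = (29.68−17.75) − (29.21−17.67) = 11.93 − 11.54 = 0.39; fold change = 2^-0.39 = 0.763
AT4G26370: ΔΔCt = (30.54−17.75) − (30.88−17.67) = 12.79 − 13.21 = -0.42; fold change = 2^0.42 = 1.338
AT1G69804: ΔΔCt = (32.75−17.75) − (29.10−17.67) = 15.00 − 11.43 = 3.57; fold change = 2^-3.57 = 0.084
AT5G77085 has the largest |ΔΔCt| = 4.45.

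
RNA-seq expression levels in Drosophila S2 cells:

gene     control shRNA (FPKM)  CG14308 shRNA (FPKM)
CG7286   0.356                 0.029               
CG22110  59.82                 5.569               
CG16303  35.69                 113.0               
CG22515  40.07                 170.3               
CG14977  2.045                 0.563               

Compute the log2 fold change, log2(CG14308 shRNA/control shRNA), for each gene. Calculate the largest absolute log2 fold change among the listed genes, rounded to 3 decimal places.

log2(0.029/0.356) = -3.618  (CG7286)
log2(5.569/59.82) = -3.425  (CG22110)
log2(113.0/35.69) = 1.663  (CG16303)
log2(170.3/40.07) = 2.087  (CG22515)
log2(0.563/2.045) = -1.861  (CG14977)
The largest magnitude belongs to CG7286.

3.618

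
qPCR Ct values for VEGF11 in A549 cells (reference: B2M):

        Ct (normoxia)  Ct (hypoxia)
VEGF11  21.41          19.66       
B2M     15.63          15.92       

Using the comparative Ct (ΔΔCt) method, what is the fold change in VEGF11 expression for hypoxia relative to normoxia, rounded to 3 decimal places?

4.112

ΔCt(normoxia) = 21.410 − 15.630 = 5.780
ΔCt(hypoxia) = 19.660 − 15.920 = 3.740
ΔΔCt = 3.740 − 5.780 = -2.040
Fold change = 2^(−(-2.040)) = 2^2.040 = 4.1125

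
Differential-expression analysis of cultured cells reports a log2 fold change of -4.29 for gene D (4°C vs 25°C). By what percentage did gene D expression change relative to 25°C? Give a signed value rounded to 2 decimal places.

Fold change = 2^(-4.29) = 0.0511
Percent change = (FC − 1) × 100% = (0.0511 − 1) × 100 = -94.89%

-94.89%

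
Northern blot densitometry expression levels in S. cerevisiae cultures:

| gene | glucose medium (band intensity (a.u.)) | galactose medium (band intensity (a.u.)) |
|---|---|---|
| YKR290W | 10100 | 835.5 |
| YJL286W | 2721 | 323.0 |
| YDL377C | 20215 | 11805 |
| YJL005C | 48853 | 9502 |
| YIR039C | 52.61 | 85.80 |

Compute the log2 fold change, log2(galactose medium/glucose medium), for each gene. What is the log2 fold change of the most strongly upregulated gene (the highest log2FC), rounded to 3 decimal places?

log2(835.5/10100) = -3.596  (YKR290W)
log2(323.0/2721) = -3.075  (YJL286W)
log2(11805/20215) = -0.776  (YDL377C)
log2(9502/48853) = -2.362  (YJL005C)
log2(85.80/52.61) = 0.706  (YIR039C)
YIR039C is most strongly upregulated.

0.706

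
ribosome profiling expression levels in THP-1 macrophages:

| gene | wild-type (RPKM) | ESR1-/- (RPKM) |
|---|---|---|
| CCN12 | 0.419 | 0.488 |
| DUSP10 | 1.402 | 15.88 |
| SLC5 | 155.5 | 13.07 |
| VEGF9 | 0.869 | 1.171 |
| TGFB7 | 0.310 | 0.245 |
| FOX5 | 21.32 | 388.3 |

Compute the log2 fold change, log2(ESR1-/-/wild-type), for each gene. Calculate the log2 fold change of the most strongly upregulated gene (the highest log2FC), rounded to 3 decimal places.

4.187

log2(0.488/0.419) = 0.220  (CCN12)
log2(15.88/1.402) = 3.502  (DUSP10)
log2(13.07/155.5) = -3.573  (SLC5)
log2(1.171/0.869) = 0.430  (VEGF9)
log2(0.245/0.310) = -0.339  (TGFB7)
log2(388.3/21.32) = 4.187  (FOX5)
FOX5 is most strongly upregulated.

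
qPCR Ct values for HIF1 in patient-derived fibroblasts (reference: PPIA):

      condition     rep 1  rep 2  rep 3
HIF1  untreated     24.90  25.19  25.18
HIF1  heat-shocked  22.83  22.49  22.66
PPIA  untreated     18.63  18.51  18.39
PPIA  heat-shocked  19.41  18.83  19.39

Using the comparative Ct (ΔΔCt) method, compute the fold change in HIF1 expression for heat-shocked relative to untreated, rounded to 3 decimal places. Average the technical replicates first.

8.754

Mean Ct: HIF1 untreated 25.090; HIF1 heat-shocked 22.660; PPIA untreated 18.510; PPIA heat-shocked 19.210
ΔCt(untreated) = 25.090 − 18.510 = 6.580
ΔCt(heat-shocked) = 22.660 − 19.210 = 3.450
ΔΔCt = 3.450 − 6.580 = -3.130
Fold change = 2^(−(-3.130)) = 2^3.130 = 8.7543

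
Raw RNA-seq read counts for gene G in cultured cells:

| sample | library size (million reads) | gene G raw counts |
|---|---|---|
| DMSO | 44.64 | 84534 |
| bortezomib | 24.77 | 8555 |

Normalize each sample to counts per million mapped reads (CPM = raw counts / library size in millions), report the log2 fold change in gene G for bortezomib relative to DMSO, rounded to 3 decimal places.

CPM(DMSO) = 84534 / 44.64 = 1893.6828
CPM(bortezomib) = 8555 / 24.77 = 345.3775
Fold change = 345.3775 / 1893.6828 = 0.18238
log2(0.18238) = -2.4549

-2.455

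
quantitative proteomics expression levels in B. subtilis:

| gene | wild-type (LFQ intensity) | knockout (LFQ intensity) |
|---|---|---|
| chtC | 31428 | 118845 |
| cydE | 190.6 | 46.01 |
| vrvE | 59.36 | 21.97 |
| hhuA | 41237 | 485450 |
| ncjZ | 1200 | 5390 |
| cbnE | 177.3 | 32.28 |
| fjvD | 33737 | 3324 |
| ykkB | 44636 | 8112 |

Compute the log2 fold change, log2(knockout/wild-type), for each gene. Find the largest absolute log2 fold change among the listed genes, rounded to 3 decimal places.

3.557

log2(118845/31428) = 1.919  (chtC)
log2(46.01/190.6) = -2.051  (cydE)
log2(21.97/59.36) = -1.434  (vrvE)
log2(485450/41237) = 3.557  (hhuA)
log2(5390/1200) = 2.167  (ncjZ)
log2(32.28/177.3) = -2.457  (cbnE)
log2(3324/33737) = -3.343  (fjvD)
log2(8112/44636) = -2.460  (ykkB)
The largest magnitude belongs to hhuA.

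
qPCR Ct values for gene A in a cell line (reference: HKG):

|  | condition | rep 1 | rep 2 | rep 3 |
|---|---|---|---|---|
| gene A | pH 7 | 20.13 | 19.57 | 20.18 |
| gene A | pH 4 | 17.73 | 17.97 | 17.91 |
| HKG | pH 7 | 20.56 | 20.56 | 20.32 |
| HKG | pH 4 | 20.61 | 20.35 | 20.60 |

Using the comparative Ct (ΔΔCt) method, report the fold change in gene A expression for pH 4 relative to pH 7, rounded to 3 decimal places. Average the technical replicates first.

Mean Ct: gene A pH 7 19.960; gene A pH 4 17.870; HKG pH 7 20.480; HKG pH 4 20.520
ΔCt(pH 7) = 19.960 − 20.480 = -0.520
ΔCt(pH 4) = 17.870 − 20.520 = -2.650
ΔΔCt = -2.650 − (-0.520) = -2.130
Fold change = 2^(−(-2.130)) = 2^2.130 = 4.3772

4.377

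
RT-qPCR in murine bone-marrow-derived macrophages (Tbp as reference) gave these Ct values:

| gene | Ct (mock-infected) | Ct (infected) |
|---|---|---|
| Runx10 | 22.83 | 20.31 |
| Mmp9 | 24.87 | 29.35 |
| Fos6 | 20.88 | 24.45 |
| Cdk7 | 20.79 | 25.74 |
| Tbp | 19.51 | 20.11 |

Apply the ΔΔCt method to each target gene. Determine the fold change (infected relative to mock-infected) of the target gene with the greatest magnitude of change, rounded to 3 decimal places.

0.049

Runx10: ΔΔCt = (20.31−20.11) − (22.83−19.51) = 0.20 − 3.32 = -3.12; fold change = 2^3.12 = 8.694
Mmp9: ΔΔCt = (29.35−20.11) − (24.87−19.51) = 9.24 − 5.36 = 3.88; fold change = 2^-3.88 = 0.068
Fos6: ΔΔCt = (24.45−20.11) − (20.88−19.51) = 4.34 − 1.37 = 2.97; fold change = 2^-2.97 = 0.128
Cdk7: ΔΔCt = (25.74−20.11) − (20.79−19.51) = 5.63 − 1.28 = 4.35; fold change = 2^-4.35 = 0.049
Cdk7 has the largest |ΔΔCt| = 4.35.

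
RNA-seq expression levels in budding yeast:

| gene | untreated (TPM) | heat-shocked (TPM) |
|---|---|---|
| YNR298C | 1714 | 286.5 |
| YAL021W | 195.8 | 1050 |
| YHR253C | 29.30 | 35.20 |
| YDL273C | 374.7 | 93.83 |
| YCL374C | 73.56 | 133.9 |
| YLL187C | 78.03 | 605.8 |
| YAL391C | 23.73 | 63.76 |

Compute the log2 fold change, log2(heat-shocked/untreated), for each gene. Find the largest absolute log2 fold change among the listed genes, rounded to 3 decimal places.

log2(286.5/1714) = -2.581  (YNR298C)
log2(1050/195.8) = 2.423  (YAL021W)
log2(35.20/29.30) = 0.265  (YHR253C)
log2(93.83/374.7) = -1.998  (YDL273C)
log2(133.9/73.56) = 0.864  (YCL374C)
log2(605.8/78.03) = 2.957  (YLL187C)
log2(63.76/23.73) = 1.426  (YAL391C)
The largest magnitude belongs to YLL187C.

2.957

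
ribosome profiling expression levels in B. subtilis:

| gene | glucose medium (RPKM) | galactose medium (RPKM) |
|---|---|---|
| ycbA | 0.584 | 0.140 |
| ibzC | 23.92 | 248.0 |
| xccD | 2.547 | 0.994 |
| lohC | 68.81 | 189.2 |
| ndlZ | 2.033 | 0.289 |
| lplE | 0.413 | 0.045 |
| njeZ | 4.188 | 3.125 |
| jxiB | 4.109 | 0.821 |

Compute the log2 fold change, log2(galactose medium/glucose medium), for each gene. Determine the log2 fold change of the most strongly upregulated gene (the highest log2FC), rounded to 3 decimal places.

3.374

log2(0.140/0.584) = -2.061  (ycbA)
log2(248.0/23.92) = 3.374  (ibzC)
log2(0.994/2.547) = -1.357  (xccD)
log2(189.2/68.81) = 1.459  (lohC)
log2(0.289/2.033) = -2.814  (ndlZ)
log2(0.045/0.413) = -3.198  (lplE)
log2(3.125/4.188) = -0.422  (njeZ)
log2(0.821/4.109) = -2.323  (jxiB)
ibzC is most strongly upregulated.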